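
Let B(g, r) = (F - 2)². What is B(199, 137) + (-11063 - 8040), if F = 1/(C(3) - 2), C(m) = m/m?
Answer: -19094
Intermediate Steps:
C(m) = 1
F = -1 (F = 1/(1 - 2) = 1/(-1) = -1)
B(g, r) = 9 (B(g, r) = (-1 - 2)² = (-3)² = 9)
B(199, 137) + (-11063 - 8040) = 9 + (-11063 - 8040) = 9 - 19103 = -19094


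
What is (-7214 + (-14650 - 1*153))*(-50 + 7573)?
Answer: -165633891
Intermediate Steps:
(-7214 + (-14650 - 1*153))*(-50 + 7573) = (-7214 + (-14650 - 153))*7523 = (-7214 - 14803)*7523 = -22017*7523 = -165633891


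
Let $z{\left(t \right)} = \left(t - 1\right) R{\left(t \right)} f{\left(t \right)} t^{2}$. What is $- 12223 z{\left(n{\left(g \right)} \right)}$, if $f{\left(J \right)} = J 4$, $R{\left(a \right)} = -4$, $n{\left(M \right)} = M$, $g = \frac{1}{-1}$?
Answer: $391136$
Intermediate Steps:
$g = -1$
$f{\left(J \right)} = 4 J$
$z{\left(t \right)} = 4 t^{3} \left(4 - 4 t\right)$ ($z{\left(t \right)} = \left(t - 1\right) \left(-4\right) 4 t t^{2} = \left(-1 + t\right) \left(-4\right) 4 t^{3} = \left(4 - 4 t\right) 4 t^{3} = 4 t^{3} \left(4 - 4 t\right)$)
$- 12223 z{\left(n{\left(g \right)} \right)} = - 12223 \cdot 16 \left(-1\right)^{3} \left(1 - -1\right) = - 12223 \cdot 16 \left(-1\right) \left(1 + 1\right) = - 12223 \cdot 16 \left(-1\right) 2 = \left(-12223\right) \left(-32\right) = 391136$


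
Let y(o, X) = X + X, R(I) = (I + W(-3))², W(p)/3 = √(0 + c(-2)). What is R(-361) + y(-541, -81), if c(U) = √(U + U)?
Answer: 127993 - 2148*I ≈ 1.2799e+5 - 2148.0*I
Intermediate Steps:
c(U) = √2*√U (c(U) = √(2*U) = √2*√U)
W(p) = 3 + 3*I (W(p) = 3*√(0 + √2*√(-2)) = 3*√(0 + √2*(I*√2)) = 3*√(0 + 2*I) = 3*√(2*I) = 3*(1 + I) = 3 + 3*I)
R(I) = (3 + I + 3*I)² (R(I) = (I + (3 + 3*I))² = (3 + I + 3*I)²)
y(o, X) = 2*X
R(-361) + y(-541, -81) = (3 - 361 + 3*I)² + 2*(-81) = (-358 + 3*I)² - 162 = -162 + (-358 + 3*I)²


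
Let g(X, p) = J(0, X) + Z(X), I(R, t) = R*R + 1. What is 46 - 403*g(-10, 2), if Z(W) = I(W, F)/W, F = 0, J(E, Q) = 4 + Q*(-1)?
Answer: -15257/10 ≈ -1525.7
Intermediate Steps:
J(E, Q) = 4 - Q
I(R, t) = 1 + R² (I(R, t) = R² + 1 = 1 + R²)
Z(W) = (1 + W²)/W
g(X, p) = 4 + 1/X (g(X, p) = (4 - X) + (X + 1/X) = 4 + 1/X)
46 - 403*g(-10, 2) = 46 - 403*(4 + 1/(-10)) = 46 - 403*(4 - ⅒) = 46 - 403*39/10 = 46 - 15717/10 = -15257/10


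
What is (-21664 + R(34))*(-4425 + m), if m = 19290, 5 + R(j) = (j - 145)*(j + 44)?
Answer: -450810855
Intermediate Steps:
R(j) = -5 + (-145 + j)*(44 + j) (R(j) = -5 + (j - 145)*(j + 44) = -5 + (-145 + j)*(44 + j))
(-21664 + R(34))*(-4425 + m) = (-21664 + (-6385 + 34**2 - 101*34))*(-4425 + 19290) = (-21664 + (-6385 + 1156 - 3434))*14865 = (-21664 - 8663)*14865 = -30327*14865 = -450810855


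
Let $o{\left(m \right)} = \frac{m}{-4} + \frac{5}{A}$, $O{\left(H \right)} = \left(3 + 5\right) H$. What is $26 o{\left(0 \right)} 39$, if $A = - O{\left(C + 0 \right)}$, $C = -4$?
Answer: $\frac{2535}{16} \approx 158.44$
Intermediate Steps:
$O{\left(H \right)} = 8 H$
$A = 32$ ($A = - 8 \left(-4 + 0\right) = - 8 \left(-4\right) = \left(-1\right) \left(-32\right) = 32$)
$o{\left(m \right)} = \frac{5}{32} - \frac{m}{4}$ ($o{\left(m \right)} = \frac{m}{-4} + \frac{5}{32} = m \left(- \frac{1}{4}\right) + 5 \cdot \frac{1}{32} = - \frac{m}{4} + \frac{5}{32} = \frac{5}{32} - \frac{m}{4}$)
$26 o{\left(0 \right)} 39 = 26 \left(\frac{5}{32} - 0\right) 39 = 26 \left(\frac{5}{32} + 0\right) 39 = 26 \cdot \frac{5}{32} \cdot 39 = \frac{65}{16} \cdot 39 = \frac{2535}{16}$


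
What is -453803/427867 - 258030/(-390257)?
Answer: -66697275361/166978091819 ≈ -0.39944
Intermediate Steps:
-453803/427867 - 258030/(-390257) = -453803*1/427867 - 258030*(-1/390257) = -453803/427867 + 258030/390257 = -66697275361/166978091819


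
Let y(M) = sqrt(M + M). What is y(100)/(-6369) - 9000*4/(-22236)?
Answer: 3000/1853 - 10*sqrt(2)/6369 ≈ 1.6168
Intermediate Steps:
y(M) = sqrt(2)*sqrt(M) (y(M) = sqrt(2*M) = sqrt(2)*sqrt(M))
y(100)/(-6369) - 9000*4/(-22236) = (sqrt(2)*sqrt(100))/(-6369) - 9000*4/(-22236) = (sqrt(2)*10)*(-1/6369) - 36000*(-1/22236) = (10*sqrt(2))*(-1/6369) + 3000/1853 = -10*sqrt(2)/6369 + 3000/1853 = 3000/1853 - 10*sqrt(2)/6369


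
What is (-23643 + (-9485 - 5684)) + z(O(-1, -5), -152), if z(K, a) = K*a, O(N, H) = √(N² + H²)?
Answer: -38812 - 152*√26 ≈ -39587.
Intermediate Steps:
O(N, H) = √(H² + N²)
(-23643 + (-9485 - 5684)) + z(O(-1, -5), -152) = (-23643 + (-9485 - 5684)) + √((-5)² + (-1)²)*(-152) = (-23643 - 15169) + √(25 + 1)*(-152) = -38812 + √26*(-152) = -38812 - 152*√26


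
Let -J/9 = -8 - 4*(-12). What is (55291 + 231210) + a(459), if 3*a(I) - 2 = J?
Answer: 859145/3 ≈ 2.8638e+5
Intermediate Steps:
J = -360 (J = -9*(-8 - 4*(-12)) = -9*(-8 + 48) = -9*40 = -360)
a(I) = -358/3 (a(I) = ⅔ + (⅓)*(-360) = ⅔ - 120 = -358/3)
(55291 + 231210) + a(459) = (55291 + 231210) - 358/3 = 286501 - 358/3 = 859145/3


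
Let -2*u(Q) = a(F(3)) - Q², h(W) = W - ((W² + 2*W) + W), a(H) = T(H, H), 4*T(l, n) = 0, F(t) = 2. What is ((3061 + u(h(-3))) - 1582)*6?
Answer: 8901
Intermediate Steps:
T(l, n) = 0 (T(l, n) = (¼)*0 = 0)
a(H) = 0
h(W) = -W² - 2*W (h(W) = W - (W² + 3*W) = W + (-W² - 3*W) = -W² - 2*W)
u(Q) = Q²/2 (u(Q) = -(0 - Q²)/2 = -(-1)*Q²/2 = Q²/2)
((3061 + u(h(-3))) - 1582)*6 = ((3061 + (-1*(-3)*(2 - 3))²/2) - 1582)*6 = ((3061 + (-1*(-3)*(-1))²/2) - 1582)*6 = ((3061 + (½)*(-3)²) - 1582)*6 = ((3061 + (½)*9) - 1582)*6 = ((3061 + 9/2) - 1582)*6 = (6131/2 - 1582)*6 = (2967/2)*6 = 8901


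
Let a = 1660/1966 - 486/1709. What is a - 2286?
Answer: -3839418110/1679947 ≈ -2285.4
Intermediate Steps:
a = 940732/1679947 (a = 1660*(1/1966) - 486*1/1709 = 830/983 - 486/1709 = 940732/1679947 ≈ 0.55998)
a - 2286 = 940732/1679947 - 2286 = -3839418110/1679947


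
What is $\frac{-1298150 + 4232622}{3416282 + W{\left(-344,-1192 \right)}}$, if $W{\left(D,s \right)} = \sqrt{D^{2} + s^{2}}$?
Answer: $\frac{2506245968276}{2917745291081} - \frac{29344720 \sqrt{962}}{2917745291081} \approx 0.85865$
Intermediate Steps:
$\frac{-1298150 + 4232622}{3416282 + W{\left(-344,-1192 \right)}} = \frac{-1298150 + 4232622}{3416282 + \sqrt{\left(-344\right)^{2} + \left(-1192\right)^{2}}} = \frac{2934472}{3416282 + \sqrt{118336 + 1420864}} = \frac{2934472}{3416282 + \sqrt{1539200}} = \frac{2934472}{3416282 + 40 \sqrt{962}}$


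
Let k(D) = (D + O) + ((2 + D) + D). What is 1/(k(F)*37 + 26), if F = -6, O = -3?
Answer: -1/677 ≈ -0.0014771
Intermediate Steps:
k(D) = -1 + 3*D (k(D) = (D - 3) + ((2 + D) + D) = (-3 + D) + (2 + 2*D) = -1 + 3*D)
1/(k(F)*37 + 26) = 1/((-1 + 3*(-6))*37 + 26) = 1/((-1 - 18)*37 + 26) = 1/(-19*37 + 26) = 1/(-703 + 26) = 1/(-677) = -1/677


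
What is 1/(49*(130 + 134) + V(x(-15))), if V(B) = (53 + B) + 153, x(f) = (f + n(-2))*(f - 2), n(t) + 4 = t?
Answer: 1/13499 ≈ 7.4080e-5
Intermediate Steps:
n(t) = -4 + t
x(f) = (-6 + f)*(-2 + f) (x(f) = (f + (-4 - 2))*(f - 2) = (f - 6)*(-2 + f) = (-6 + f)*(-2 + f))
V(B) = 206 + B
1/(49*(130 + 134) + V(x(-15))) = 1/(49*(130 + 134) + (206 + (12 + (-15)² - 8*(-15)))) = 1/(49*264 + (206 + (12 + 225 + 120))) = 1/(12936 + (206 + 357)) = 1/(12936 + 563) = 1/13499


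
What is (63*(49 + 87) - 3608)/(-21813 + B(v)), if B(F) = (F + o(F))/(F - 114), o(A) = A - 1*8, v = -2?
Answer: -71920/316287 ≈ -0.22739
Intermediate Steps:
o(A) = -8 + A (o(A) = A - 8 = -8 + A)
B(F) = (-8 + 2*F)/(-114 + F) (B(F) = (F + (-8 + F))/(F - 114) = (-8 + 2*F)/(-114 + F))
(63*(49 + 87) - 3608)/(-21813 + B(v)) = (63*(49 + 87) - 3608)/(-21813 + 2*(-4 - 2)/(-114 - 2)) = (63*136 - 3608)/(-21813 + 2*(-6)/(-116)) = (8568 - 3608)/(-21813 + 2*(-1/116)*(-6)) = 4960/(-21813 + 3/29) = 4960/(-632574/29) = 4960*(-29/632574) = -71920/316287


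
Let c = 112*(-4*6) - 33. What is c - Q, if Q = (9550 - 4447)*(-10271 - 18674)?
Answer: 147703614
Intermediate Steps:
c = -2721 (c = 112*(-24) - 33 = -2688 - 33 = -2721)
Q = -147706335 (Q = 5103*(-28945) = -147706335)
c - Q = -2721 - 1*(-147706335) = -2721 + 147706335 = 147703614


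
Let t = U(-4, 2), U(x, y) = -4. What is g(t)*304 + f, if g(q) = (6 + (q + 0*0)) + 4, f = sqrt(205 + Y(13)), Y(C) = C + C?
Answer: 1824 + sqrt(231) ≈ 1839.2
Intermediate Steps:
t = -4
Y(C) = 2*C
f = sqrt(231) (f = sqrt(205 + 2*13) = sqrt(205 + 26) = sqrt(231) ≈ 15.199)
g(q) = 10 + q (g(q) = (6 + (q + 0)) + 4 = (6 + q) + 4 = 10 + q)
g(t)*304 + f = (10 - 4)*304 + sqrt(231) = 6*304 + sqrt(231) = 1824 + sqrt(231)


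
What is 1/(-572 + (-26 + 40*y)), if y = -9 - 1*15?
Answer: -1/1558 ≈ -0.00064185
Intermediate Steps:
y = -24 (y = -9 - 15 = -24)
1/(-572 + (-26 + 40*y)) = 1/(-572 + (-26 + 40*(-24))) = 1/(-572 + (-26 - 960)) = 1/(-572 - 986) = 1/(-1558) = -1/1558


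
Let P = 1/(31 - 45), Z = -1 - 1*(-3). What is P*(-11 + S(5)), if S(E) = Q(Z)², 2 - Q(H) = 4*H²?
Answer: -185/14 ≈ -13.214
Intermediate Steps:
Z = 2 (Z = -1 + 3 = 2)
Q(H) = 2 - 4*H²
S(E) = 196 (S(E) = (2 - 4*2²)² = (2 - 4*4)² = (2 - 16)² = (-14)² = 196)
P = -1/14 (P = 1/(-14) = -1/14 ≈ -0.071429)
P*(-11 + S(5)) = -(-11 + 196)/14 = -1/14*185 = -185/14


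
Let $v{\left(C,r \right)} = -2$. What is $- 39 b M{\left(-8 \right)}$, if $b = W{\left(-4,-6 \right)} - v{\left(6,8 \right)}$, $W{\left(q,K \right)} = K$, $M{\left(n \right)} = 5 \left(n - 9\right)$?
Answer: $-13260$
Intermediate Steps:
$M{\left(n \right)} = -45 + 5 n$ ($M{\left(n \right)} = 5 \left(-9 + n\right) = -45 + 5 n$)
$b = -4$ ($b = -6 - -2 = -6 + 2 = -4$)
$- 39 b M{\left(-8 \right)} = \left(-39\right) \left(-4\right) \left(-45 + 5 \left(-8\right)\right) = 156 \left(-45 - 40\right) = 156 \left(-85\right) = -13260$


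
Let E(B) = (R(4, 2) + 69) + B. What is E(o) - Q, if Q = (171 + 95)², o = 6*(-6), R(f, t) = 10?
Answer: -70713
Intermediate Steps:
o = -36
Q = 70756 (Q = 266² = 70756)
E(B) = 79 + B (E(B) = (10 + 69) + B = 79 + B)
E(o) - Q = (79 - 36) - 1*70756 = 43 - 70756 = -70713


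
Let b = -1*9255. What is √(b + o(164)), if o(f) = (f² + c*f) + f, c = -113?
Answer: I*√727 ≈ 26.963*I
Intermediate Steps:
b = -9255
o(f) = f² - 112*f (o(f) = (f² - 113*f) + f = f² - 112*f)
√(b + o(164)) = √(-9255 + 164*(-112 + 164)) = √(-9255 + 164*52) = √(-9255 + 8528) = √(-727) = I*√727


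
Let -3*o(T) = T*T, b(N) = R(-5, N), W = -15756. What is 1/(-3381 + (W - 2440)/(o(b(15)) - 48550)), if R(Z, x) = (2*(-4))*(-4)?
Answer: -73337/247925103 ≈ -0.00029580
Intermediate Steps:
R(Z, x) = 32 (R(Z, x) = -8*(-4) = 32)
b(N) = 32
o(T) = -T**2/3 (o(T) = -T*T/3 = -T**2/3)
1/(-3381 + (W - 2440)/(o(b(15)) - 48550)) = 1/(-3381 + (-15756 - 2440)/(-1/3*32**2 - 48550)) = 1/(-3381 - 18196/(-1/3*1024 - 48550)) = 1/(-3381 - 18196/(-1024/3 - 48550)) = 1/(-3381 - 18196/(-146674/3)) = 1/(-3381 - 18196*(-3/146674)) = 1/(-3381 + 27294/73337) = 1/(-247925103/73337) = -73337/247925103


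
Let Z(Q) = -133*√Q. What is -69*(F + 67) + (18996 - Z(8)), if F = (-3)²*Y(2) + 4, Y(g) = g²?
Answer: 11613 + 266*√2 ≈ 11989.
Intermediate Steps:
F = 40 (F = (-3)²*2² + 4 = 9*4 + 4 = 36 + 4 = 40)
-69*(F + 67) + (18996 - Z(8)) = -69*(40 + 67) + (18996 - (-133)*√8) = -69*107 + (18996 - (-133)*2*√2) = -7383 + (18996 - (-266)*√2) = -7383 + (18996 + 266*√2) = 11613 + 266*√2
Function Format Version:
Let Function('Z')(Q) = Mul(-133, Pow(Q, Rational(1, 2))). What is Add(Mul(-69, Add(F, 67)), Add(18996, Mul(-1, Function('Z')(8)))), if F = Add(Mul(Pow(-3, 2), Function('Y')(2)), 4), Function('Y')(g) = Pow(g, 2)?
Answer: Add(11613, Mul(266, Pow(2, Rational(1, 2)))) ≈ 11989.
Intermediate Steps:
F = 40 (F = Add(Mul(Pow(-3, 2), Pow(2, 2)), 4) = Add(Mul(9, 4), 4) = Add(36, 4) = 40)
Add(Mul(-69, Add(F, 67)), Add(18996, Mul(-1, Function('Z')(8)))) = Add(Mul(-69, Add(40, 67)), Add(18996, Mul(-1, Mul(-133, Pow(8, Rational(1, 2)))))) = Add(Mul(-69, 107), Add(18996, Mul(-1, Mul(-133, Mul(2, Pow(2, Rational(1, 2))))))) = Add(-7383, Add(18996, Mul(-1, Mul(-266, Pow(2, Rational(1, 2)))))) = Add(-7383, Add(18996, Mul(266, Pow(2, Rational(1, 2))))) = Add(11613, Mul(266, Pow(2, Rational(1, 2))))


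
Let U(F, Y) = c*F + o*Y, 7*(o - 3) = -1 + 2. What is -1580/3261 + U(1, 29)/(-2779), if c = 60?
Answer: -34185878/63436233 ≈ -0.53890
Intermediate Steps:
o = 22/7 (o = 3 + (-1 + 2)/7 = 3 + (⅐)*1 = 3 + ⅐ = 22/7 ≈ 3.1429)
U(F, Y) = 60*F + 22*Y/7
-1580/3261 + U(1, 29)/(-2779) = -1580/3261 + (60*1 + (22/7)*29)/(-2779) = -1580*1/3261 + (60 + 638/7)*(-1/2779) = -1580/3261 + (1058/7)*(-1/2779) = -1580/3261 - 1058/19453 = -34185878/63436233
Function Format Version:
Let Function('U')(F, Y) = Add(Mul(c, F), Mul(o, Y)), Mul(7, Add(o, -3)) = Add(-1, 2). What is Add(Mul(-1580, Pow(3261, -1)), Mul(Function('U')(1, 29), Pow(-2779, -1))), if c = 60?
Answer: Rational(-34185878, 63436233) ≈ -0.53890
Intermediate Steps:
o = Rational(22, 7) (o = Add(3, Mul(Rational(1, 7), Add(-1, 2))) = Add(3, Mul(Rational(1, 7), 1)) = Add(3, Rational(1, 7)) = Rational(22, 7) ≈ 3.1429)
Function('U')(F, Y) = Add(Mul(60, F), Mul(Rational(22, 7), Y))
Add(Mul(-1580, Pow(3261, -1)), Mul(Function('U')(1, 29), Pow(-2779, -1))) = Add(Mul(-1580, Pow(3261, -1)), Mul(Add(Mul(60, 1), Mul(Rational(22, 7), 29)), Pow(-2779, -1))) = Add(Mul(-1580, Rational(1, 3261)), Mul(Add(60, Rational(638, 7)), Rational(-1, 2779))) = Add(Rational(-1580, 3261), Mul(Rational(1058, 7), Rational(-1, 2779))) = Add(Rational(-1580, 3261), Rational(-1058, 19453)) = Rational(-34185878, 63436233)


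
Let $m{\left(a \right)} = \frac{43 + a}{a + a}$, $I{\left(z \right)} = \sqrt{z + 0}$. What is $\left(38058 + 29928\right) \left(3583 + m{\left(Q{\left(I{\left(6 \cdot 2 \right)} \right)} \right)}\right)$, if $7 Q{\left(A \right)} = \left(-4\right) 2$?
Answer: $\frac{1938790755}{8} \approx 2.4235 \cdot 10^{8}$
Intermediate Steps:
$I{\left(z \right)} = \sqrt{z}$
$Q{\left(A \right)} = - \frac{8}{7}$ ($Q{\left(A \right)} = \frac{\left(-4\right) 2}{7} = \frac{1}{7} \left(-8\right) = - \frac{8}{7}$)
$m{\left(a \right)} = \frac{43 + a}{2 a}$
$\left(38058 + 29928\right) \left(3583 + m{\left(Q{\left(I{\left(6 \cdot 2 \right)} \right)} \right)}\right) = \left(38058 + 29928\right) \left(3583 + \frac{43 - \frac{8}{7}}{2 \left(- \frac{8}{7}\right)}\right) = 67986 \left(3583 + \frac{1}{2} \left(- \frac{7}{8}\right) \frac{293}{7}\right) = 67986 \left(3583 - \frac{293}{16}\right) = 67986 \cdot \frac{57035}{16} = \frac{1938790755}{8}$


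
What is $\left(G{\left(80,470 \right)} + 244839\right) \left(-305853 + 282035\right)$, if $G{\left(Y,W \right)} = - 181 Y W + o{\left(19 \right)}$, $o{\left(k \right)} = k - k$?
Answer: $156264205498$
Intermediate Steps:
$o{\left(k \right)} = 0$
$G{\left(Y,W \right)} = - 181 W Y$ ($G{\left(Y,W \right)} = - 181 Y W + 0 = - 181 W Y + 0 = - 181 W Y$)
$\left(G{\left(80,470 \right)} + 244839\right) \left(-305853 + 282035\right) = \left(\left(-181\right) 470 \cdot 80 + 244839\right) \left(-305853 + 282035\right) = \left(-6805600 + 244839\right) \left(-23818\right) = \left(-6560761\right) \left(-23818\right) = 156264205498$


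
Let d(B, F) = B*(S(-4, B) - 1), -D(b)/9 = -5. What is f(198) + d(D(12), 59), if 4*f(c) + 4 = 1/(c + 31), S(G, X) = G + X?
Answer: 1647885/916 ≈ 1799.0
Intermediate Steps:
D(b) = 45 (D(b) = -9*(-5) = 45)
f(c) = -1 + 1/(4*(31 + c)) (f(c) = -1 + 1/(4*(c + 31)) = -1 + 1/(4*(31 + c)))
d(B, F) = B*(-5 + B) (d(B, F) = B*((-4 + B) - 1) = B*(-5 + B))
f(198) + d(D(12), 59) = (-123/4 - 1*198)/(31 + 198) + 45*(-5 + 45) = (-123/4 - 198)/229 + 45*40 = (1/229)*(-915/4) + 1800 = -915/916 + 1800 = 1647885/916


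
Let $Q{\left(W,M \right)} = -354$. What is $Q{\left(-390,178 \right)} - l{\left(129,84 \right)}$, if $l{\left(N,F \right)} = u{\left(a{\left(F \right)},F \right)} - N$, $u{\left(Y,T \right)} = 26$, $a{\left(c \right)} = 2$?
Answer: $-251$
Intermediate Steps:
$l{\left(N,F \right)} = 26 - N$
$Q{\left(-390,178 \right)} - l{\left(129,84 \right)} = -354 - \left(26 - 129\right) = -354 - -103 = -354 + 103 = -251$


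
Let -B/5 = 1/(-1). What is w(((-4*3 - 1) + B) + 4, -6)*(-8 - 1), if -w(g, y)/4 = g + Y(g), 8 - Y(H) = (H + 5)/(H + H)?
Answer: 297/2 ≈ 148.50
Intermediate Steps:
Y(H) = 8 - (5 + H)/(2*H) (Y(H) = 8 - (H + 5)/(H + H) = 8 - (5 + H)/(2*H))
B = 5 (B = -5/(-1) = -5*(-1) = 5)
w(g, y) = -4*g - 10*(-1 + 3*g)/g (w(g, y) = -4*(g + 5*(-1 + 3*g)/(2*g)) = -4*g - 10*(-1 + 3*g)/g)
w(((-4*3 - 1) + B) + 4, -6)*(-8 - 1) = (-30 - 4*(((-4*3 - 1) + 5) + 4) + 10/(((-4*3 - 1) + 5) + 4))*(-8 - 1) = (-30 - 4*(((-12 - 1) + 5) + 4) + 10/(((-12 - 1) + 5) + 4))*(-9) = (-30 - 4*((-13 + 5) + 4) + 10/((-13 + 5) + 4))*(-9) = (-30 - 4*(-8 + 4) + 10/(-8 + 4))*(-9) = (-30 - 4*(-4) + 10/(-4))*(-9) = (-30 + 16 + 10*(-1/4))*(-9) = (-30 + 16 - 5/2)*(-9) = -33/2*(-9) = 297/2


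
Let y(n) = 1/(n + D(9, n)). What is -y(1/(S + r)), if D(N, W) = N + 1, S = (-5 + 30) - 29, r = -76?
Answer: -80/799 ≈ -0.10013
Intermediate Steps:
S = -4 (S = 25 - 29 = -4)
D(N, W) = 1 + N
y(n) = 1/(10 + n) (y(n) = 1/(n + (1 + 9)) = 1/(n + 10) = 1/(10 + n))
-y(1/(S + r)) = -1/(10 + 1/(-4 - 76)) = -1/(10 + 1/(-80)) = -1/(10 - 1/80) = -1/799/80 = -1*80/799 = -80/799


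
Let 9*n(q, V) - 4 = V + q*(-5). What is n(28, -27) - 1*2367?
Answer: -21466/9 ≈ -2385.1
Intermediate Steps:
n(q, V) = 4/9 - 5*q/9 + V/9 (n(q, V) = 4/9 + (V + q*(-5))/9 = 4/9 + (V - 5*q)/9 = 4/9 + (-5*q/9 + V/9) = 4/9 - 5*q/9 + V/9)
n(28, -27) - 1*2367 = (4/9 - 5/9*28 + (⅑)*(-27)) - 1*2367 = (4/9 - 140/9 - 3) - 2367 = -163/9 - 2367 = -21466/9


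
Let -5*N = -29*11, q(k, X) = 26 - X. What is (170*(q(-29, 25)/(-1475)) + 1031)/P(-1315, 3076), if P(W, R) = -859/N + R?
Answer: 97011409/288199955 ≈ 0.33661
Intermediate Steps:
N = 319/5 (N = -(-29)*11/5 = -⅕*(-319) = 319/5 ≈ 63.800)
P(W, R) = -4295/319 + R (P(W, R) = -859/319/5 + R = -859*5/319 + R = -4295/319 + R)
(170*(q(-29, 25)/(-1475)) + 1031)/P(-1315, 3076) = (170*((26 - 1*25)/(-1475)) + 1031)/(-4295/319 + 3076) = (170*((26 - 25)*(-1/1475)) + 1031)/(976949/319) = (170*(1*(-1/1475)) + 1031)*(319/976949) = (170*(-1/1475) + 1031)*(319/976949) = (-34/295 + 1031)*(319/976949) = (304111/295)*(319/976949) = 97011409/288199955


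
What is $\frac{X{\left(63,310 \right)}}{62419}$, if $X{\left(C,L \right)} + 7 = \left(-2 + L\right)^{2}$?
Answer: $\frac{13551}{8917} \approx 1.5197$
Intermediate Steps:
$X{\left(C,L \right)} = -7 + \left(-2 + L\right)^{2}$
$\frac{X{\left(63,310 \right)}}{62419} = \frac{-7 + \left(-2 + 310\right)^{2}}{62419} = \left(-7 + 308^{2}\right) \frac{1}{62419} = \left(-7 + 94864\right) \frac{1}{62419} = 94857 \cdot \frac{1}{62419} = \frac{13551}{8917}$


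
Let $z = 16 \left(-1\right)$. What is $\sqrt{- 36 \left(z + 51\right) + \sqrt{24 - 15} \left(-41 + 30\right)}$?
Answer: $i \sqrt{1293} \approx 35.958 i$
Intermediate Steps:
$z = -16$
$\sqrt{- 36 \left(z + 51\right) + \sqrt{24 - 15} \left(-41 + 30\right)} = \sqrt{- 36 \left(-16 + 51\right) + \sqrt{24 - 15} \left(-41 + 30\right)} = \sqrt{\left(-36\right) 35 + \sqrt{9} \left(-11\right)} = \sqrt{-1260 + 3 \left(-11\right)} = \sqrt{-1260 - 33} = \sqrt{-1293} = i \sqrt{1293}$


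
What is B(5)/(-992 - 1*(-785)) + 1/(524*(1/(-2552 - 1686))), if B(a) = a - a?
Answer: -2119/262 ≈ -8.0878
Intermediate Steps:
B(a) = 0
B(5)/(-992 - 1*(-785)) + 1/(524*(1/(-2552 - 1686))) = 0/(-992 - 1*(-785)) + 1/(524*(1/(-2552 - 1686))) = 0/(-992 + 785) + 1/(524*(1/(-4238))) = 0/(-207) + 1/(524*(-1/4238)) = 0*(-1/207) + (1/524)*(-4238) = 0 - 2119/262 = -2119/262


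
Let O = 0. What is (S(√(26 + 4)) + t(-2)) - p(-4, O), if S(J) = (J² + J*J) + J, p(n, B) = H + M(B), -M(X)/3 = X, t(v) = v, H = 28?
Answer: 30 + √30 ≈ 35.477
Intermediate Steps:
M(X) = -3*X
p(n, B) = 28 - 3*B
S(J) = J + 2*J² (S(J) = (J² + J²) + J = 2*J² + J = J + 2*J²)
(S(√(26 + 4)) + t(-2)) - p(-4, O) = (√(26 + 4)*(1 + 2*√(26 + 4)) - 2) - (28 - 3*0) = (√30*(1 + 2*√30) - 2) - (28 + 0) = (-2 + √30*(1 + 2*√30)) - 1*28 = (-2 + √30*(1 + 2*√30)) - 28 = -30 + √30*(1 + 2*√30)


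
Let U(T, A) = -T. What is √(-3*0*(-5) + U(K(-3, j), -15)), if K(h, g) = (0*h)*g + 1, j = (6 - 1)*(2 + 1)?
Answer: I ≈ 1.0*I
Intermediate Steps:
j = 15 (j = 5*3 = 15)
K(h, g) = 1 (K(h, g) = 0*g + 1 = 0 + 1 = 1)
√(-3*0*(-5) + U(K(-3, j), -15)) = √(-3*0*(-5) - 1*1) = √(0*(-5) - 1) = √(0 - 1) = √(-1) = I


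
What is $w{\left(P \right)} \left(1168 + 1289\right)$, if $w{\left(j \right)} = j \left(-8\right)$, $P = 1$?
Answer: $-19656$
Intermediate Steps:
$w{\left(j \right)} = - 8 j$
$w{\left(P \right)} \left(1168 + 1289\right) = \left(-8\right) 1 \left(1168 + 1289\right) = \left(-8\right) 2457 = -19656$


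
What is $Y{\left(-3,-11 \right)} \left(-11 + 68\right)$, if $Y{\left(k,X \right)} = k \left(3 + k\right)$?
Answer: $0$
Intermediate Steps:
$Y{\left(-3,-11 \right)} \left(-11 + 68\right) = - 3 \left(3 - 3\right) \left(-11 + 68\right) = \left(-3\right) 0 \cdot 57 = 0 \cdot 57 = 0$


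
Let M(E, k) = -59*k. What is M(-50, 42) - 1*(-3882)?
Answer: 1404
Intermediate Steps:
M(-50, 42) - 1*(-3882) = -59*42 - 1*(-3882) = -2478 + 3882 = 1404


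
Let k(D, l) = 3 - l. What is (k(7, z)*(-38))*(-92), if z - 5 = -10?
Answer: 27968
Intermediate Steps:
z = -5 (z = 5 - 10 = -5)
(k(7, z)*(-38))*(-92) = ((3 - 1*(-5))*(-38))*(-92) = ((3 + 5)*(-38))*(-92) = (8*(-38))*(-92) = -304*(-92) = 27968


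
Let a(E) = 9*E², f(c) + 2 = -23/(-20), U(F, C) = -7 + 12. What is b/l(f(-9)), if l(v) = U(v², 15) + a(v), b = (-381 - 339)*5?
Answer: -1440000/4601 ≈ -312.98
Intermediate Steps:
b = -3600 (b = -720*5 = -3600)
U(F, C) = 5
f(c) = -17/20 (f(c) = -2 - 23/(-20) = -2 - 23*(-1/20) = -2 + 23/20 = -17/20)
l(v) = 5 + 9*v²
b/l(f(-9)) = -3600/(5 + 9*(-17/20)²) = -3600/(5 + 9*(289/400)) = -3600/(5 + 2601/400) = -3600/4601/400 = -3600*400/4601 = -1440000/4601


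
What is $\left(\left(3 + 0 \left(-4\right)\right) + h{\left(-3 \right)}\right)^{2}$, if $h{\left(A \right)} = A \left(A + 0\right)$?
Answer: $144$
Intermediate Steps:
$h{\left(A \right)} = A^{2}$ ($h{\left(A \right)} = A A = A^{2}$)
$\left(\left(3 + 0 \left(-4\right)\right) + h{\left(-3 \right)}\right)^{2} = \left(\left(3 + 0 \left(-4\right)\right) + \left(-3\right)^{2}\right)^{2} = \left(\left(3 + 0\right) + 9\right)^{2} = \left(3 + 9\right)^{2} = 12^{2} = 144$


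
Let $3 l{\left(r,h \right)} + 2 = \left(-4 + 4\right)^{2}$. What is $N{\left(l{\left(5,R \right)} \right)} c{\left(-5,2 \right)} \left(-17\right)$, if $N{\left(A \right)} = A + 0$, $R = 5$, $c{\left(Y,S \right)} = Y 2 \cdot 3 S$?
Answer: $-680$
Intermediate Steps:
$c{\left(Y,S \right)} = 6 S Y$ ($c{\left(Y,S \right)} = 2 Y 3 S = 6 S Y$)
$l{\left(r,h \right)} = - \frac{2}{3}$ ($l{\left(r,h \right)} = - \frac{2}{3} + \frac{\left(-4 + 4\right)^{2}}{3} = - \frac{2}{3} + \frac{0^{2}}{3} = - \frac{2}{3} + \frac{1}{3} \cdot 0 = - \frac{2}{3} + 0 = - \frac{2}{3}$)
$N{\left(A \right)} = A$
$N{\left(l{\left(5,R \right)} \right)} c{\left(-5,2 \right)} \left(-17\right) = - \frac{2 \cdot 6 \cdot 2 \left(-5\right)}{3} \left(-17\right) = \left(- \frac{2}{3}\right) \left(-60\right) \left(-17\right) = 40 \left(-17\right) = -680$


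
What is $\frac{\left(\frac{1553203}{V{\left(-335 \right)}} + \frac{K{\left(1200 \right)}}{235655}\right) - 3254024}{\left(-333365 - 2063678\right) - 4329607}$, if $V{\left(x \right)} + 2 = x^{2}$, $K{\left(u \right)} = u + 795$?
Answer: $\frac{1229360900906253}{2541319823791175} \approx 0.48375$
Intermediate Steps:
$K{\left(u \right)} = 795 + u$
$V{\left(x \right)} = -2 + x^{2}$
$\frac{\left(\frac{1553203}{V{\left(-335 \right)}} + \frac{K{\left(1200 \right)}}{235655}\right) - 3254024}{\left(-333365 - 2063678\right) - 4329607} = \frac{\left(\frac{1553203}{-2 + \left(-335\right)^{2}} + \frac{795 + 1200}{235655}\right) - 3254024}{\left(-333365 - 2063678\right) - 4329607} = \frac{\left(\frac{1553203}{-2 + 112225} + 1995 \cdot \frac{1}{235655}\right) - 3254024}{\left(-333365 - 2063678\right) - 4329607} = \frac{\left(\frac{1553203}{112223} + \frac{57}{6733}\right) - 3254024}{-2397043 - 4329607} = \frac{\left(1553203 \cdot \frac{1}{112223} + \frac{57}{6733}\right) - 3254024}{-6726650} = \left(\left(\frac{1553203}{112223} + \frac{57}{6733}\right) - 3254024\right) \left(- \frac{1}{6726650}\right) = \left(\frac{10464112510}{755597459} - 3254024\right) \left(- \frac{1}{6726650}\right) = \left(- \frac{2458721801812506}{755597459}\right) \left(- \frac{1}{6726650}\right) = \frac{1229360900906253}{2541319823791175}$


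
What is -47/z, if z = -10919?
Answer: 47/10919 ≈ 0.0043044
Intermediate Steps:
-47/z = -47/(-10919) = -1/10919*(-47) = 47/10919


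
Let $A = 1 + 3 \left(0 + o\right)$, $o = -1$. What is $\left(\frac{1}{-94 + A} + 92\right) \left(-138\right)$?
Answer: $- \frac{203113}{16} \approx -12695.0$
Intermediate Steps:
$A = -2$ ($A = 1 + 3 \left(0 - 1\right) = 1 + 3 \left(-1\right) = 1 - 3 = -2$)
$\left(\frac{1}{-94 + A} + 92\right) \left(-138\right) = \left(\frac{1}{-94 - 2} + 92\right) \left(-138\right) = \left(\frac{1}{-96} + 92\right) \left(-138\right) = \left(- \frac{1}{96} + 92\right) \left(-138\right) = \frac{8831}{96} \left(-138\right) = - \frac{203113}{16}$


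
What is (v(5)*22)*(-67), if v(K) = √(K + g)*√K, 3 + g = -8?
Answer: -1474*I*√30 ≈ -8073.4*I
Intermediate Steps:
g = -11 (g = -3 - 8 = -11)
v(K) = √K*√(-11 + K) (v(K) = √(K - 11)*√K = √(-11 + K)*√K = √K*√(-11 + K))
(v(5)*22)*(-67) = ((√5*√(-11 + 5))*22)*(-67) = ((√5*√(-6))*22)*(-67) = ((√5*(I*√6))*22)*(-67) = ((I*√30)*22)*(-67) = (22*I*√30)*(-67) = -1474*I*√30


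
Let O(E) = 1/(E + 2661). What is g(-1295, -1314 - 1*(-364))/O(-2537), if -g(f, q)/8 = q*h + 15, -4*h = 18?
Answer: -4255680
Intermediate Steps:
h = -9/2 (h = -1/4*18 = -9/2 ≈ -4.5000)
g(f, q) = -120 + 36*q (g(f, q) = -8*(q*(-9/2) + 15) = -8*(-9*q/2 + 15) = -8*(15 - 9*q/2) = -120 + 36*q)
O(E) = 1/(2661 + E)
g(-1295, -1314 - 1*(-364))/O(-2537) = (-120 + 36*(-1314 - 1*(-364)))/(1/(2661 - 2537)) = (-120 + 36*(-1314 + 364))/(1/124) = (-120 + 36*(-950))/(1/124) = (-120 - 34200)*124 = -34320*124 = -4255680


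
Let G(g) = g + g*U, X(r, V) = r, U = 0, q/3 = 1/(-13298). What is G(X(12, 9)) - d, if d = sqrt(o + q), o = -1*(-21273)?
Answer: 12 - 3*sqrt(417983254622)/13298 ≈ -133.85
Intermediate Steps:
q = -3/13298 (q = 3/(-13298) = 3*(-1/13298) = -3/13298 ≈ -0.00022560)
o = 21273
d = 3*sqrt(417983254622)/13298 (d = sqrt(21273 - 3/13298) = sqrt(282888351/13298) = 3*sqrt(417983254622)/13298 ≈ 145.85)
G(g) = g (G(g) = g + g*0 = g + 0 = g)
G(X(12, 9)) - d = 12 - 3*sqrt(417983254622)/13298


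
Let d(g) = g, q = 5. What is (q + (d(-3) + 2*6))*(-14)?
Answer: -196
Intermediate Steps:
(q + (d(-3) + 2*6))*(-14) = (5 + (-3 + 2*6))*(-14) = (5 + (-3 + 12))*(-14) = (5 + 9)*(-14) = 14*(-14) = -196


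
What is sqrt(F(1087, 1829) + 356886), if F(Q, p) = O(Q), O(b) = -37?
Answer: sqrt(356849) ≈ 597.37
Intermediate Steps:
F(Q, p) = -37
sqrt(F(1087, 1829) + 356886) = sqrt(-37 + 356886) = sqrt(356849)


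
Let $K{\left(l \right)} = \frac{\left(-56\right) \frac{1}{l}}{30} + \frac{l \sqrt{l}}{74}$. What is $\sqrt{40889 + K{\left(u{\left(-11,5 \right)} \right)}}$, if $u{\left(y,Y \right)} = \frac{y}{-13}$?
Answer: $\frac{\sqrt{1030151478101460 + 22161150 \sqrt{143}}}{158730} \approx 202.2$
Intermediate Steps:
$u{\left(y,Y \right)} = - \frac{y}{13}$ ($u{\left(y,Y \right)} = y \left(- \frac{1}{13}\right) = - \frac{y}{13}$)
$K{\left(l \right)} = - \frac{28}{15 l} + \frac{l^{\frac{3}{2}}}{74}$ ($K{\left(l \right)} = - \frac{56}{l} \frac{1}{30} + l^{\frac{3}{2}} \cdot \frac{1}{74} = - \frac{28}{15 l} + \frac{l^{\frac{3}{2}}}{74}$)
$\sqrt{40889 + K{\left(u{\left(-11,5 \right)} \right)}} = \sqrt{40889 + \frac{-2072 + 15 \left(\left(- \frac{1}{13}\right) \left(-11\right)\right)^{\frac{5}{2}}}{1110 \left(\left(- \frac{1}{13}\right) \left(-11\right)\right)}} = \sqrt{40889 + \frac{-2072 + 15 \left(\frac{11}{13}\right)^{\frac{5}{2}}}{1110 \cdot \frac{11}{13}}} = \sqrt{40889 + \frac{1}{1110} \cdot \frac{13}{11} \left(-2072 + 15 \frac{121 \sqrt{143}}{2197}\right)} = \sqrt{40889 + \frac{1}{1110} \cdot \frac{13}{11} \left(-2072 + \frac{1815 \sqrt{143}}{2197}\right)} = \sqrt{40889 - \left(\frac{364}{165} - \frac{11 \sqrt{143}}{12506}\right)} = \sqrt{\frac{6746321}{165} + \frac{11 \sqrt{143}}{12506}}$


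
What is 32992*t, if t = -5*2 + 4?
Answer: -197952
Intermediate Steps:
t = -6 (t = -10 + 4 = -6)
32992*t = 32992*(-6) = -197952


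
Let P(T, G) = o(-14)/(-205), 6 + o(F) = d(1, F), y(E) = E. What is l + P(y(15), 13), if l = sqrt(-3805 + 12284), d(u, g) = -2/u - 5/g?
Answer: 107/2870 + sqrt(8479) ≈ 92.119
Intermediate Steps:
d(u, g) = -5/g - 2/u
o(F) = -8 - 5/F (o(F) = -6 + (-5/F - 2/1) = -6 + (-5/F - 2*1) = -6 + (-5/F - 2) = -6 + (-2 - 5/F) = -8 - 5/F)
P(T, G) = 107/2870 (P(T, G) = (-8 - 5/(-14))/(-205) = (-8 - 5*(-1/14))*(-1/205) = (-8 + 5/14)*(-1/205) = -107/14*(-1/205) = 107/2870)
l = sqrt(8479) ≈ 92.082
l + P(y(15), 13) = sqrt(8479) + 107/2870 = 107/2870 + sqrt(8479)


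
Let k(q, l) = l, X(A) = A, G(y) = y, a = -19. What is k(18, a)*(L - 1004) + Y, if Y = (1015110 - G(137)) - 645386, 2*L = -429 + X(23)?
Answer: 392520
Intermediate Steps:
L = -203 (L = (-429 + 23)/2 = (½)*(-406) = -203)
Y = 369587 (Y = (1015110 - 1*137) - 645386 = (1015110 - 137) - 645386 = 1014973 - 645386 = 369587)
k(18, a)*(L - 1004) + Y = -19*(-203 - 1004) + 369587 = -19*(-1207) + 369587 = 22933 + 369587 = 392520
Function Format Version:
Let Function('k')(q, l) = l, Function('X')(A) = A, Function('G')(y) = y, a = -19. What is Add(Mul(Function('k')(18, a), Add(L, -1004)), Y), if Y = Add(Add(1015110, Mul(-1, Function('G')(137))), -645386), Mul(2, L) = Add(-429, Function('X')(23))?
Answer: 392520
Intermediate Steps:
L = -203 (L = Mul(Rational(1, 2), Add(-429, 23)) = Mul(Rational(1, 2), -406) = -203)
Y = 369587 (Y = Add(Add(1015110, Mul(-1, 137)), -645386) = Add(Add(1015110, -137), -645386) = Add(1014973, -645386) = 369587)
Add(Mul(Function('k')(18, a), Add(L, -1004)), Y) = Add(Mul(-19, Add(-203, -1004)), 369587) = Add(Mul(-19, -1207), 369587) = Add(22933, 369587) = 392520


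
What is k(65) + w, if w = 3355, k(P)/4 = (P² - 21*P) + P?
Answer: 15055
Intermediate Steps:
k(P) = -80*P + 4*P² (k(P) = 4*((P² - 21*P) + P) = 4*(P² - 20*P) = -80*P + 4*P²)
k(65) + w = 4*65*(-20 + 65) + 3355 = 4*65*45 + 3355 = 11700 + 3355 = 15055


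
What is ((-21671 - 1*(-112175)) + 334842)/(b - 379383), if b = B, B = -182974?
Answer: -425346/562357 ≈ -0.75636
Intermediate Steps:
b = -182974
((-21671 - 1*(-112175)) + 334842)/(b - 379383) = ((-21671 - 1*(-112175)) + 334842)/(-182974 - 379383) = ((-21671 + 112175) + 334842)/(-562357) = (90504 + 334842)*(-1/562357) = 425346*(-1/562357) = -425346/562357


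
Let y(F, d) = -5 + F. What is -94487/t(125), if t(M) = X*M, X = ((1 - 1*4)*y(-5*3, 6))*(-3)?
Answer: 94487/22500 ≈ 4.1994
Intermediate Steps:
X = -180 (X = ((1 - 1*4)*(-5 - 5*3))*(-3) = ((1 - 4)*(-5 - 15))*(-3) = -3*(-20)*(-3) = 60*(-3) = -180)
t(M) = -180*M
-94487/t(125) = -94487/((-180*125)) = -94487/(-22500) = -94487*(-1/22500) = 94487/22500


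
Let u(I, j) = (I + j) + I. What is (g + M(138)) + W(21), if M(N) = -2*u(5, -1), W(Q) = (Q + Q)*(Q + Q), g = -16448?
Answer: -14702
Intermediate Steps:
u(I, j) = j + 2*I
W(Q) = 4*Q**2 (W(Q) = (2*Q)*(2*Q) = 4*Q**2)
M(N) = -18 (M(N) = -2*(-1 + 2*5) = -2*(-1 + 10) = -2*9 = -18)
(g + M(138)) + W(21) = (-16448 - 18) + 4*21**2 = -16466 + 4*441 = -16466 + 1764 = -14702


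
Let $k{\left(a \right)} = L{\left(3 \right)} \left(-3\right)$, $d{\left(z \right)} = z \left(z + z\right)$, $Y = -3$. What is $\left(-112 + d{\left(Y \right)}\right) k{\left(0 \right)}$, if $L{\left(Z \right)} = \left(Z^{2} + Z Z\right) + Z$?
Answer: $5922$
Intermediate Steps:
$L{\left(Z \right)} = Z + 2 Z^{2}$ ($L{\left(Z \right)} = \left(Z^{2} + Z^{2}\right) + Z = 2 Z^{2} + Z = Z + 2 Z^{2}$)
$d{\left(z \right)} = 2 z^{2}$ ($d{\left(z \right)} = z 2 z = 2 z^{2}$)
$k{\left(a \right)} = -63$ ($k{\left(a \right)} = 3 \left(1 + 2 \cdot 3\right) \left(-3\right) = 3 \left(1 + 6\right) \left(-3\right) = 3 \cdot 7 \left(-3\right) = 21 \left(-3\right) = -63$)
$\left(-112 + d{\left(Y \right)}\right) k{\left(0 \right)} = \left(-112 + 2 \left(-3\right)^{2}\right) \left(-63\right) = \left(-112 + 2 \cdot 9\right) \left(-63\right) = \left(-112 + 18\right) \left(-63\right) = \left(-94\right) \left(-63\right) = 5922$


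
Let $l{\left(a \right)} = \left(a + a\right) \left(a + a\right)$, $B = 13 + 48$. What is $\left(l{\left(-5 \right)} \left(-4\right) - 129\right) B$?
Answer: $-32269$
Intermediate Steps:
$B = 61$
$l{\left(a \right)} = 4 a^{2}$ ($l{\left(a \right)} = 2 a 2 a = 4 a^{2}$)
$\left(l{\left(-5 \right)} \left(-4\right) - 129\right) B = \left(4 \left(-5\right)^{2} \left(-4\right) - 129\right) 61 = \left(4 \cdot 25 \left(-4\right) - 129\right) 61 = \left(100 \left(-4\right) - 129\right) 61 = \left(-400 - 129\right) 61 = \left(-529\right) 61 = -32269$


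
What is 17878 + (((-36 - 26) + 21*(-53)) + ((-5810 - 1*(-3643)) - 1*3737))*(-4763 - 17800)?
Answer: 159741355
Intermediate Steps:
17878 + (((-36 - 26) + 21*(-53)) + ((-5810 - 1*(-3643)) - 1*3737))*(-4763 - 17800) = 17878 + ((-62 - 1113) + ((-5810 + 3643) - 3737))*(-22563) = 17878 + (-1175 + (-2167 - 3737))*(-22563) = 17878 + (-1175 - 5904)*(-22563) = 17878 - 7079*(-22563) = 17878 + 159723477 = 159741355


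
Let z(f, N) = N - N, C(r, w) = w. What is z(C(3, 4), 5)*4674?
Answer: 0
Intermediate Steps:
z(f, N) = 0
z(C(3, 4), 5)*4674 = 0*4674 = 0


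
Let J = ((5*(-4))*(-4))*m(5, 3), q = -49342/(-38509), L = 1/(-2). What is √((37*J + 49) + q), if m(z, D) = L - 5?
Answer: I*√24067749036633/38509 ≈ 127.4*I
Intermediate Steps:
L = -½ ≈ -0.50000
q = 49342/38509 (q = -49342*(-1/38509) = 49342/38509 ≈ 1.2813)
m(z, D) = -11/2 (m(z, D) = -½ - 5 = -11/2)
J = -440 (J = ((5*(-4))*(-4))*(-11/2) = -20*(-4)*(-11/2) = 80*(-11/2) = -440)
√((37*J + 49) + q) = √((37*(-440) + 49) + 49342/38509) = √((-16280 + 49) + 49342/38509) = √(-16231 + 49342/38509) = √(-624990237/38509) = I*√24067749036633/38509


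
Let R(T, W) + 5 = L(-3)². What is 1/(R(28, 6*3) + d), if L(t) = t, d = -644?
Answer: -1/640 ≈ -0.0015625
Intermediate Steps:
R(T, W) = 4 (R(T, W) = -5 + (-3)² = -5 + 9 = 4)
1/(R(28, 6*3) + d) = 1/(4 - 644) = 1/(-640) = -1/640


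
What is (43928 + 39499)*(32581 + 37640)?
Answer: 5858327367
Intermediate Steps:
(43928 + 39499)*(32581 + 37640) = 83427*70221 = 5858327367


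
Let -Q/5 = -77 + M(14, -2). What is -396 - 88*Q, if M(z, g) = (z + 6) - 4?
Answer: -27236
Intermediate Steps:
M(z, g) = 2 + z (M(z, g) = (6 + z) - 4 = 2 + z)
Q = 305 (Q = -5*(-77 + (2 + 14)) = -5*(-77 + 16) = -5*(-61) = 305)
-396 - 88*Q = -396 - 88*305 = -396 - 26840 = -27236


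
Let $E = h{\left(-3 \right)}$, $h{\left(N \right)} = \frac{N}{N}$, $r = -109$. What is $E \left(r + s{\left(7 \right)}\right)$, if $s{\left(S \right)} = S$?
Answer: $-102$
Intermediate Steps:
$h{\left(N \right)} = 1$
$E = 1$
$E \left(r + s{\left(7 \right)}\right) = 1 \left(-109 + 7\right) = 1 \left(-102\right) = -102$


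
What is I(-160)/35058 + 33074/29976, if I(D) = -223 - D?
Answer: 96468317/87574884 ≈ 1.1016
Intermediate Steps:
I(-160)/35058 + 33074/29976 = (-223 - 1*(-160))/35058 + 33074/29976 = (-223 + 160)*(1/35058) + 33074*(1/29976) = -63*1/35058 + 16537/14988 = -21/11686 + 16537/14988 = 96468317/87574884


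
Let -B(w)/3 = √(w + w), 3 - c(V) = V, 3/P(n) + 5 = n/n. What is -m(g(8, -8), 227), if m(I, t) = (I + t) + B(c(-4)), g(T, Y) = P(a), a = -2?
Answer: -905/4 + 3*√14 ≈ -215.02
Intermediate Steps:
P(n) = -¾ (P(n) = 3/(-5 + n/n) = 3/(-5 + 1) = 3/(-4) = 3*(-¼) = -¾)
c(V) = 3 - V
g(T, Y) = -¾
B(w) = -3*√2*√w (B(w) = -3*√(w + w) = -3*√2*√w)
m(I, t) = I + t - 3*√14 (m(I, t) = (I + t) - 3*√2*√(3 - 1*(-4)) = (I + t) - 3*√2*√(3 + 4) = (I + t) - 3*√2*√7 = (I + t) - 3*√14 = I + t - 3*√14)
-m(g(8, -8), 227) = -(-¾ + 227 - 3*√14) = -(905/4 - 3*√14) = -905/4 + 3*√14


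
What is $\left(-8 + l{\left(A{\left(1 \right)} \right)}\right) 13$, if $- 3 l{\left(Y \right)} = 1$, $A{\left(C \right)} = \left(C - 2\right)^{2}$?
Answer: $- \frac{325}{3} \approx -108.33$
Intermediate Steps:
$A{\left(C \right)} = \left(-2 + C\right)^{2}$
$l{\left(Y \right)} = - \frac{1}{3}$ ($l{\left(Y \right)} = \left(- \frac{1}{3}\right) 1 = - \frac{1}{3}$)
$\left(-8 + l{\left(A{\left(1 \right)} \right)}\right) 13 = \left(-8 - \frac{1}{3}\right) 13 = \left(- \frac{25}{3}\right) 13 = - \frac{325}{3}$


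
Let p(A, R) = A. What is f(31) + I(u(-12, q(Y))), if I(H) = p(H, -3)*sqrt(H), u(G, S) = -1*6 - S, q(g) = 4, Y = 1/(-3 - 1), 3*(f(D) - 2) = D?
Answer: 37/3 - 10*I*sqrt(10) ≈ 12.333 - 31.623*I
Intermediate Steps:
f(D) = 2 + D/3
Y = -1/4 (Y = 1/(-4) = -1/4 ≈ -0.25000)
u(G, S) = -6 - S
I(H) = H**(3/2) (I(H) = H*sqrt(H) = H**(3/2))
f(31) + I(u(-12, q(Y))) = (2 + (1/3)*31) + (-6 - 1*4)**(3/2) = (2 + 31/3) + (-6 - 4)**(3/2) = 37/3 + (-10)**(3/2) = 37/3 - 10*I*sqrt(10)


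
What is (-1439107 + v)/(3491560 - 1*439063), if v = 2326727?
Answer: 887620/3052497 ≈ 0.29078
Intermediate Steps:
(-1439107 + v)/(3491560 - 1*439063) = (-1439107 + 2326727)/(3491560 - 1*439063) = 887620/(3491560 - 439063) = 887620/3052497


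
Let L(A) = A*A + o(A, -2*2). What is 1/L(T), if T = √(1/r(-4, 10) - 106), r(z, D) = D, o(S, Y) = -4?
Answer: -10/1099 ≈ -0.0090992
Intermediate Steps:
T = I*√10590/10 (T = √(1/10 - 106) = √(⅒ - 106) = √(-1059/10) = I*√10590/10 ≈ 10.291*I)
L(A) = -4 + A² (L(A) = A*A - 4 = A² - 4 = -4 + A²)
1/L(T) = 1/(-4 + (I*√10590/10)²) = 1/(-4 - 1059/10) = 1/(-1099/10) = -10/1099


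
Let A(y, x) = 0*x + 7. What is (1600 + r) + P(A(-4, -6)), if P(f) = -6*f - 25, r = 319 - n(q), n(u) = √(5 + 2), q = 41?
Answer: 1852 - √7 ≈ 1849.4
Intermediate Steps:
n(u) = √7
A(y, x) = 7 (A(y, x) = 0 + 7 = 7)
r = 319 - √7 ≈ 316.35
P(f) = -25 - 6*f
(1600 + r) + P(A(-4, -6)) = (1600 + (319 - √7)) + (-25 - 6*7) = (1919 - √7) + (-25 - 42) = (1919 - √7) - 67 = 1852 - √7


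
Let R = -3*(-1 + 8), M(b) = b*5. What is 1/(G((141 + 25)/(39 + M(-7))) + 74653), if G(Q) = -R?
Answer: 1/74674 ≈ 1.3392e-5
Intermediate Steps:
M(b) = 5*b
R = -21 (R = -3*7 = -21)
G(Q) = 21 (G(Q) = -1*(-21) = 21)
1/(G((141 + 25)/(39 + M(-7))) + 74653) = 1/(21 + 74653) = 1/74674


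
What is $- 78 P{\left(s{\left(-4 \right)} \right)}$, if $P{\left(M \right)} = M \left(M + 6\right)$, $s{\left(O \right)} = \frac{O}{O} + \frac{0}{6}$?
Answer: $-546$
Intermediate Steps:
$s{\left(O \right)} = 1$ ($s{\left(O \right)} = 1 + 0 \cdot \frac{1}{6} = 1 + 0 = 1$)
$P{\left(M \right)} = M \left(6 + M\right)$
$- 78 P{\left(s{\left(-4 \right)} \right)} = - 78 \cdot 1 \left(6 + 1\right) = - 78 \cdot 1 \cdot 7 = \left(-78\right) 7 = -546$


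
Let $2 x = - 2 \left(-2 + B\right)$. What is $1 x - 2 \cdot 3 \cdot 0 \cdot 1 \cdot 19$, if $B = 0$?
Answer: $0$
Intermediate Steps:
$x = 2$ ($x = \frac{\left(-2\right) \left(-2 + 0\right)}{2} = \frac{\left(-2\right) \left(-2\right)}{2} = \frac{1}{2} \cdot 4 = 2$)
$1 x - 2 \cdot 3 \cdot 0 \cdot 1 \cdot 19 = 1 \cdot 2 - 2 \cdot 3 \cdot 0 \cdot 1 \cdot 19 = 2 \left(-2\right) 0 \cdot 1 \cdot 19 = 2 \cdot 0 \cdot 1 \cdot 19 = 2 \cdot 0 \cdot 19 = 0 \cdot 19 = 0$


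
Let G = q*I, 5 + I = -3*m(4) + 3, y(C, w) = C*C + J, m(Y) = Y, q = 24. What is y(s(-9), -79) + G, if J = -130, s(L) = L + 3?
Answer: -430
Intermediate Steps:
s(L) = 3 + L
y(C, w) = -130 + C² (y(C, w) = C*C - 130 = C² - 130 = -130 + C²)
I = -14 (I = -5 + (-3*4 + 3) = -5 + (-12 + 3) = -5 - 9 = -14)
G = -336 (G = 24*(-14) = -336)
y(s(-9), -79) + G = (-130 + (3 - 9)²) - 336 = (-130 + (-6)²) - 336 = (-130 + 36) - 336 = -94 - 336 = -430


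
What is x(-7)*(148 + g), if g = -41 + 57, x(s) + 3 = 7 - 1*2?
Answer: 328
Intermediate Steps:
x(s) = 2 (x(s) = -3 + (7 - 1*2) = -3 + (7 - 2) = -3 + 5 = 2)
g = 16
x(-7)*(148 + g) = 2*(148 + 16) = 2*164 = 328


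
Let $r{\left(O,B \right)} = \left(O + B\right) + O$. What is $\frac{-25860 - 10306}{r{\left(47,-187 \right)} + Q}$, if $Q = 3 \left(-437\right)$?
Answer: $\frac{1391}{54} \approx 25.759$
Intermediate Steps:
$r{\left(O,B \right)} = B + 2 O$ ($r{\left(O,B \right)} = \left(B + O\right) + O = B + 2 O$)
$Q = -1311$
$\frac{-25860 - 10306}{r{\left(47,-187 \right)} + Q} = \frac{-25860 - 10306}{\left(-187 + 2 \cdot 47\right) - 1311} = - \frac{36166}{\left(-187 + 94\right) - 1311} = - \frac{36166}{-93 - 1311} = - \frac{36166}{-1404} = \left(-36166\right) \left(- \frac{1}{1404}\right) = \frac{1391}{54}$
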